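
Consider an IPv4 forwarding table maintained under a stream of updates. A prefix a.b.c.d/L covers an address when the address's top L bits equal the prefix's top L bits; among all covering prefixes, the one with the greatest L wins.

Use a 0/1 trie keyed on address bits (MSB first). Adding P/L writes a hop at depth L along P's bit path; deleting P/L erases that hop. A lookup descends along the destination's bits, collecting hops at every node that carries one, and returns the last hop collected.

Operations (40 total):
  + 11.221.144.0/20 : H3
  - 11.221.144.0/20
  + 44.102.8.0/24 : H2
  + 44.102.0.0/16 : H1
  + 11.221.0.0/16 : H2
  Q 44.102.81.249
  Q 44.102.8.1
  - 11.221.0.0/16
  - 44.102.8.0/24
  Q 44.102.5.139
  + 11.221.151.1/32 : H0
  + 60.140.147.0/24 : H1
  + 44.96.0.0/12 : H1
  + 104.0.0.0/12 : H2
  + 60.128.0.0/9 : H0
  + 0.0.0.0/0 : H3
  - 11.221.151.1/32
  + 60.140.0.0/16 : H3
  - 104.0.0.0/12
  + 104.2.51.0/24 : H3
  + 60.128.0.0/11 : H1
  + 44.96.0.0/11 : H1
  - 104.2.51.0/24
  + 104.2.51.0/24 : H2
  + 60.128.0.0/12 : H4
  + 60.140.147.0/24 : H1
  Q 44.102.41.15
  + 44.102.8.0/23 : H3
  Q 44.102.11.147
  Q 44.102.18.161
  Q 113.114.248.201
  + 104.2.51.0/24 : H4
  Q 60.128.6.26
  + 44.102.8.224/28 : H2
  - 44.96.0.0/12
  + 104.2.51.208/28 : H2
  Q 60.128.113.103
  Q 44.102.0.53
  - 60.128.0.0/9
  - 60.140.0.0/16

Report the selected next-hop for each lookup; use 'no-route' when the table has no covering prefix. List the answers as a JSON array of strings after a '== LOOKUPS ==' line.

Trace:
  + 11.221.144.0/20 (H3) depth=20
  del 11.221.144.0/20 (clear depth 20)
  + 44.102.8.0/24 (H2) depth=24
  + 44.102.0.0/16 (H1) depth=16
  + 11.221.0.0/16 (H2) depth=16
  Q 44.102.81.249: descend 00101100011001100 ; hops seen [H1] ; pick H1
  Q 44.102.8.1: descend 001011000110011000001000 ; hops seen [H1,H2] ; pick H2
  del 11.221.0.0/16 (clear depth 16)
  del 44.102.8.0/24 (clear depth 24)
  Q 44.102.5.139: descend 00101100011001100000 ; hops seen [H1] ; pick H1
  + 11.221.151.1/32 (H0) depth=32
  + 60.140.147.0/24 (H1) depth=24
  + 44.96.0.0/12 (H1) depth=12
  + 104.0.0.0/12 (H2) depth=12
  + 60.128.0.0/9 (H0) depth=9
  + 0.0.0.0/0 (H3) depth=0
  del 11.221.151.1/32 (clear depth 32)
  + 60.140.0.0/16 (H3) depth=16
  del 104.0.0.0/12 (clear depth 12)
  + 104.2.51.0/24 (H3) depth=24
  + 60.128.0.0/11 (H1) depth=11
  + 44.96.0.0/11 (H1) depth=11
  del 104.2.51.0/24 (clear depth 24)
  + 104.2.51.0/24 (H2) depth=24
  + 60.128.0.0/12 (H4) depth=12
  + 60.140.147.0/24 (H1) depth=24
  Q 44.102.41.15: descend 001011000110011000 ; hops seen [H3,H1,H1,H1] ; pick H1
  + 44.102.8.0/23 (H3) depth=23
  Q 44.102.11.147: descend 0010110001100110000010 ; hops seen [H3,H1,H1,H1] ; pick H1
  Q 44.102.18.161: descend 0010110001100110000 ; hops seen [H3,H1,H1,H1] ; pick H1
  Q 113.114.248.201: descend 011 ; hops seen [H3] ; pick H3
  + 104.2.51.0/24 (H4) depth=24
  Q 60.128.6.26: descend 001111001000 ; hops seen [H3,H0,H1,H4] ; pick H4
  + 44.102.8.224/28 (H2) depth=28
  del 44.96.0.0/12 (clear depth 12)
  + 104.2.51.208/28 (H2) depth=28
  Q 60.128.113.103: descend 001111001000 ; hops seen [H3,H0,H1,H4] ; pick H4
  Q 44.102.0.53: descend 00101100011001100000 ; hops seen [H3,H1,H1] ; pick H1
  del 60.128.0.0/9 (clear depth 9)
  del 60.140.0.0/16 (clear depth 16)

== LOOKUPS ==
["H1","H2","H1","H1","H1","H1","H3","H4","H4","H1"]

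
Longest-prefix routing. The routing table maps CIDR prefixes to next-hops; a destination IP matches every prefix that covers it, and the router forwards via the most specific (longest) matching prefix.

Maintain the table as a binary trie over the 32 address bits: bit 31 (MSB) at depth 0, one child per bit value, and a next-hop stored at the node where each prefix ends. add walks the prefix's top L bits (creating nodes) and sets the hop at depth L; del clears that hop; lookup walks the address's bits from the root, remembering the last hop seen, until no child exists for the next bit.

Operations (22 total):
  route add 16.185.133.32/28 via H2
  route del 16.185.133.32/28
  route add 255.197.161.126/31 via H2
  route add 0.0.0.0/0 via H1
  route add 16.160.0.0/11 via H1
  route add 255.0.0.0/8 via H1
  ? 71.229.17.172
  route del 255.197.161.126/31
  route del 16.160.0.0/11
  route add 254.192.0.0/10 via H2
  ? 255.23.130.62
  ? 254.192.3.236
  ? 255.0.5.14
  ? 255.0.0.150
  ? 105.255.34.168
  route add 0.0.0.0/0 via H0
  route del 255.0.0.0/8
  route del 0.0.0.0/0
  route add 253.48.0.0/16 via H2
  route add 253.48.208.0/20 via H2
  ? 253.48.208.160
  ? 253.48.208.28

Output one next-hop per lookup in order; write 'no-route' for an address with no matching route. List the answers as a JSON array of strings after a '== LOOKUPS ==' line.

Apply in order:
  + 16.185.133.32/28 (H2) depth=28
  - 16.185.133.32/28 clear@28
  + 255.197.161.126/31 (H2) depth=31
  + 0.0.0.0/0 (H1) depth=0
  + 16.160.0.0/11 (H1) depth=11
  + 255.0.0.0/8 (H1) depth=8
  Q 71.229.17.172: descend 0 ; hops seen [H1] ; pick H1
  - 255.197.161.126/31 clear@31
  - 16.160.0.0/11 clear@11
  + 254.192.0.0/10 (H2) depth=10
  Q 255.23.130.62: descend 11111111 ; hops seen [H1,H1] ; pick H1
  Q 254.192.3.236: descend 1111111011 ; hops seen [H1,H2] ; pick H2
  Q 255.0.5.14: descend 11111111 ; hops seen [H1,H1] ; pick H1
  Q 255.0.0.150: descend 11111111 ; hops seen [H1,H1] ; pick H1
  Q 105.255.34.168: descend 0 ; hops seen [H1] ; pick H1
  + 0.0.0.0/0 (H0) depth=0
  - 255.0.0.0/8 clear@8
  - 0.0.0.0/0 clear@0
  + 253.48.0.0/16 (H2) depth=16
  + 253.48.208.0/20 (H2) depth=20
  Q 253.48.208.160: descend 11111101001100001101 ; hops seen [H2,H2] ; pick H2
  Q 253.48.208.28: descend 11111101001100001101 ; hops seen [H2,H2] ; pick H2

== LOOKUPS ==
["H1","H1","H2","H1","H1","H1","H2","H2"]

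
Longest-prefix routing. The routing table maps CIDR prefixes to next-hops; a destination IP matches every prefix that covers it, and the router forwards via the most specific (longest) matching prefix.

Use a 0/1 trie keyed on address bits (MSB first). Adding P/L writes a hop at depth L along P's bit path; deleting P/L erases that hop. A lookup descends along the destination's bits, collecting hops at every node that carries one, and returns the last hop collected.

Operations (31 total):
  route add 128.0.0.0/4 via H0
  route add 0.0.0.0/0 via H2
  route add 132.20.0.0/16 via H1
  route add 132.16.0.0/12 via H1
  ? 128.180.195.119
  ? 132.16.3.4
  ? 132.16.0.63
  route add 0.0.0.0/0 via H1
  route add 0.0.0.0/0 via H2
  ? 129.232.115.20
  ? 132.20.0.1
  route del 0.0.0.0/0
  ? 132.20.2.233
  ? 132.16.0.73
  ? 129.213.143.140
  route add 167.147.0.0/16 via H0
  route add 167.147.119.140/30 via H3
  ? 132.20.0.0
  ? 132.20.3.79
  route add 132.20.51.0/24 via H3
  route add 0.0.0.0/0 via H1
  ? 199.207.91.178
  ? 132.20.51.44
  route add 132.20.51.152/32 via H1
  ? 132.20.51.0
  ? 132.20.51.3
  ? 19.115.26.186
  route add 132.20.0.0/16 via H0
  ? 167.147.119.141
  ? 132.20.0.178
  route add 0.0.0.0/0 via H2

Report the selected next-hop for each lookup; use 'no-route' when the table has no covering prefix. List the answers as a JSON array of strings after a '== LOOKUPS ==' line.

Apply in order:
  + 128.0.0.0/4 (H0) depth=4
  + 0.0.0.0/0 (H2) depth=0
  + 132.20.0.0/16 (H1) depth=16
  + 132.16.0.0/12 (H1) depth=12
  ? 128.180.195.119  path d0:H2→d1:-→d2:-→d3:-→d4:H0→d5:-  best=H0
  ? 132.16.3.4  path d0:H2→d1:-→d2:-→d3:-→d4:H0→d5:-→d6:-→d7:-→d8:-→d9:-→d10:-→d11:-→d12:H1→d13:-  best=H1
  ? 132.16.0.63  path d0:H2→d1:-→d2:-→d3:-→d4:H0→d5:-→d6:-→d7:-→d8:-→d9:-→d10:-→d11:-→d12:H1→d13:-  best=H1
  + 0.0.0.0/0 (H1) depth=0
  + 0.0.0.0/0 (H2) depth=0
  ? 129.232.115.20  path d0:H2→d1:-→d2:-→d3:-→d4:H0→d5:-  best=H0
  ? 132.20.0.1  path d0:H2→d1:-→d2:-→d3:-→d4:H0→d5:-→d6:-→d7:-→d8:-→d9:-→d10:-→d11:-→d12:H1→d13:-→d14:-→d15:-→d16:H1  best=H1
  del 0.0.0.0/0 (clear depth 0)
  ? 132.20.2.233  path d0:-→d1:-→d2:-→d3:-→d4:H0→d5:-→d6:-→d7:-→d8:-→d9:-→d10:-→d11:-→d12:H1→d13:-→d14:-→d15:-→d16:H1  best=H1
  ? 132.16.0.73  path d0:-→d1:-→d2:-→d3:-→d4:H0→d5:-→d6:-→d7:-→d8:-→d9:-→d10:-→d11:-→d12:H1→d13:-  best=H1
  ? 129.213.143.140  path d0:-→d1:-→d2:-→d3:-→d4:H0→d5:-  best=H0
  + 167.147.0.0/16 (H0) depth=16
  + 167.147.119.140/30 (H3) depth=30
  ? 132.20.0.0  path d0:-→d1:-→d2:-→d3:-→d4:H0→d5:-→d6:-→d7:-→d8:-→d9:-→d10:-→d11:-→d12:H1→d13:-→d14:-→d15:-→d16:H1  best=H1
  ? 132.20.3.79  path d0:-→d1:-→d2:-→d3:-→d4:H0→d5:-→d6:-→d7:-→d8:-→d9:-→d10:-→d11:-→d12:H1→d13:-→d14:-→d15:-→d16:H1  best=H1
  + 132.20.51.0/24 (H3) depth=24
  + 0.0.0.0/0 (H1) depth=0
  ? 199.207.91.178  path d0:H1→d1:-  best=H1
  ? 132.20.51.44  path d0:H1→d1:-→d2:-→d3:-→d4:H0→d5:-→d6:-→d7:-→d8:-→d9:-→d10:-→d11:-→d12:H1→d13:-→d14:-→d15:-→d16:H1→d17:-→d18:-→d19:-→d20:-→d21:-→d22:-→d23:-→d24:H3  best=H3
  + 132.20.51.152/32 (H1) depth=32
  ? 132.20.51.0  path d0:H1→d1:-→d2:-→d3:-→d4:H0→d5:-→d6:-→d7:-→d8:-→d9:-→d10:-→d11:-→d12:H1→d13:-→d14:-→d15:-→d16:H1→d17:-→d18:-→d19:-→d20:-→d21:-→d22:-→d23:-→d24:H3  best=H3
  ? 132.20.51.3  path d0:H1→d1:-→d2:-→d3:-→d4:H0→d5:-→d6:-→d7:-→d8:-→d9:-→d10:-→d11:-→d12:H1→d13:-→d14:-→d15:-→d16:H1→d17:-→d18:-→d19:-→d20:-→d21:-→d22:-→d23:-→d24:H3  best=H3
  ? 19.115.26.186  path d0:H1  best=H1
  + 132.20.0.0/16 (H0) depth=16
  ? 167.147.119.141  path d0:H1→d1:-→d2:-→d3:-→d4:-→d5:-→d6:-→d7:-→d8:-→d9:-→d10:-→d11:-→d12:-→d13:-→d14:-→d15:-→d16:H0→d17:-→d18:-→d19:-→d20:-→d21:-→d22:-→d23:-→d24:-→d25:-→d26:-→d27:-→d28:-→d29:-→d30:H3  best=H3
  ? 132.20.0.178  path d0:H1→d1:-→d2:-→d3:-→d4:H0→d5:-→d6:-→d7:-→d8:-→d9:-→d10:-→d11:-→d12:H1→d13:-→d14:-→d15:-→d16:H0→d17:-→d18:-  best=H0
  + 0.0.0.0/0 (H2) depth=0

== LOOKUPS ==
["H0","H1","H1","H0","H1","H1","H1","H0","H1","H1","H1","H3","H3","H3","H1","H3","H0"]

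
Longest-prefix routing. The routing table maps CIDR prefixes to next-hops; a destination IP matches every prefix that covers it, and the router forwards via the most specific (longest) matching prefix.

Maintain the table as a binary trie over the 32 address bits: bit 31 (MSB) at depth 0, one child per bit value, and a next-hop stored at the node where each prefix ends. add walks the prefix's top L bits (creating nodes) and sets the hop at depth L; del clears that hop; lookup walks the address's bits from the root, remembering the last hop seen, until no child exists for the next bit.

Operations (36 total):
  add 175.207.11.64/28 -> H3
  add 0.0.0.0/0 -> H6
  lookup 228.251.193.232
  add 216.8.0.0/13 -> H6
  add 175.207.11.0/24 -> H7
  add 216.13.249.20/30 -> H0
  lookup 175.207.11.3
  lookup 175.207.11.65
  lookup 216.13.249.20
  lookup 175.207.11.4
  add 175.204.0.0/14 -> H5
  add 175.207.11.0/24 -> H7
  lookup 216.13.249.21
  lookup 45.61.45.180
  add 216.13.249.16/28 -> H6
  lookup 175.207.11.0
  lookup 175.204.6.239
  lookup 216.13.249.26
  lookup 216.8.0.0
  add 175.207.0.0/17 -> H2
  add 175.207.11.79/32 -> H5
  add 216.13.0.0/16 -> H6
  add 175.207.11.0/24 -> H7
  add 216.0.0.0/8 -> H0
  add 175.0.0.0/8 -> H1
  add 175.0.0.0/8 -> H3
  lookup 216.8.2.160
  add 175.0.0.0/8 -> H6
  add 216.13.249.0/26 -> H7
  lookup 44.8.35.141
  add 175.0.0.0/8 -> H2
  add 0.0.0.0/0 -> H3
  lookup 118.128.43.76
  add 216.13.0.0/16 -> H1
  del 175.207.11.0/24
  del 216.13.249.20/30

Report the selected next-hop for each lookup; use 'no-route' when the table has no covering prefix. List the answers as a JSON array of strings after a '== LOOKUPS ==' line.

Process each operation:
  + 175.207.11.64/28 (H3) depth=28
  + 0.0.0.0/0 (H6) depth=0
  ? 228.251.193.232  path d0:H6→d1:-  best=H6
  + 216.8.0.0/13 (H6) depth=13
  + 175.207.11.0/24 (H7) depth=24
  + 216.13.249.20/30 (H0) depth=30
  ? 175.207.11.3  path d0:H6→d1:-→d2:-→d3:-→d4:-→d5:-→d6:-→d7:-→d8:-→d9:-→d10:-→d11:-→d12:-→d13:-→d14:-→d15:-→d16:-→d17:-→d18:-→d19:-→d20:-→d21:-→d22:-→d23:-→d24:H7→d25:-  best=H7
  ? 175.207.11.65  path d0:H6→d1:-→d2:-→d3:-→d4:-→d5:-→d6:-→d7:-→d8:-→d9:-→d10:-→d11:-→d12:-→d13:-→d14:-→d15:-→d16:-→d17:-→d18:-→d19:-→d20:-→d21:-→d22:-→d23:-→d24:H7→d25:-→d26:-→d27:-→d28:H3  best=H3
  ? 216.13.249.20  path d0:H6→d1:-→d2:-→d3:-→d4:-→d5:-→d6:-→d7:-→d8:-→d9:-→d10:-→d11:-→d12:-→d13:H6→d14:-→d15:-→d16:-→d17:-→d18:-→d19:-→d20:-→d21:-→d22:-→d23:-→d24:-→d25:-→d26:-→d27:-→d28:-→d29:-→d30:H0  best=H0
  ? 175.207.11.4  path d0:H6→d1:-→d2:-→d3:-→d4:-→d5:-→d6:-→d7:-→d8:-→d9:-→d10:-→d11:-→d12:-→d13:-→d14:-→d15:-→d16:-→d17:-→d18:-→d19:-→d20:-→d21:-→d22:-→d23:-→d24:H7→d25:-  best=H7
  + 175.204.0.0/14 (H5) depth=14
  + 175.207.11.0/24 (H7) depth=24
  ? 216.13.249.21  path d0:H6→d1:-→d2:-→d3:-→d4:-→d5:-→d6:-→d7:-→d8:-→d9:-→d10:-→d11:-→d12:-→d13:H6→d14:-→d15:-→d16:-→d17:-→d18:-→d19:-→d20:-→d21:-→d22:-→d23:-→d24:-→d25:-→d26:-→d27:-→d28:-→d29:-→d30:H0  best=H0
  ? 45.61.45.180  path d0:H6  best=H6
  + 216.13.249.16/28 (H6) depth=28
  ? 175.207.11.0  path d0:H6→d1:-→d2:-→d3:-→d4:-→d5:-→d6:-→d7:-→d8:-→d9:-→d10:-→d11:-→d12:-→d13:-→d14:H5→d15:-→d16:-→d17:-→d18:-→d19:-→d20:-→d21:-→d22:-→d23:-→d24:H7→d25:-  best=H7
  ? 175.204.6.239  path d0:H6→d1:-→d2:-→d3:-→d4:-→d5:-→d6:-→d7:-→d8:-→d9:-→d10:-→d11:-→d12:-→d13:-→d14:H5  best=H5
  ? 216.13.249.26  path d0:H6→d1:-→d2:-→d3:-→d4:-→d5:-→d6:-→d7:-→d8:-→d9:-→d10:-→d11:-→d12:-→d13:H6→d14:-→d15:-→d16:-→d17:-→d18:-→d19:-→d20:-→d21:-→d22:-→d23:-→d24:-→d25:-→d26:-→d27:-→d28:H6  best=H6
  ? 216.8.0.0  path d0:H6→d1:-→d2:-→d3:-→d4:-→d5:-→d6:-→d7:-→d8:-→d9:-→d10:-→d11:-→d12:-→d13:H6  best=H6
  + 175.207.0.0/17 (H2) depth=17
  + 175.207.11.79/32 (H5) depth=32
  + 216.13.0.0/16 (H6) depth=16
  + 175.207.11.0/24 (H7) depth=24
  + 216.0.0.0/8 (H0) depth=8
  + 175.0.0.0/8 (H1) depth=8
  + 175.0.0.0/8 (H3) depth=8
  ? 216.8.2.160  path d0:H6→d1:-→d2:-→d3:-→d4:-→d5:-→d6:-→d7:-→d8:H0→d9:-→d10:-→d11:-→d12:-→d13:H6  best=H6
  + 175.0.0.0/8 (H6) depth=8
  + 216.13.249.0/26 (H7) depth=26
  ? 44.8.35.141  path d0:H6  best=H6
  + 175.0.0.0/8 (H2) depth=8
  + 0.0.0.0/0 (H3) depth=0
  ? 118.128.43.76  path d0:H3  best=H3
  + 216.13.0.0/16 (H1) depth=16
  - 175.207.11.0/24 clear@24
  - 216.13.249.20/30 clear@30

== LOOKUPS ==
["H6","H7","H3","H0","H7","H0","H6","H7","H5","H6","H6","H6","H6","H3"]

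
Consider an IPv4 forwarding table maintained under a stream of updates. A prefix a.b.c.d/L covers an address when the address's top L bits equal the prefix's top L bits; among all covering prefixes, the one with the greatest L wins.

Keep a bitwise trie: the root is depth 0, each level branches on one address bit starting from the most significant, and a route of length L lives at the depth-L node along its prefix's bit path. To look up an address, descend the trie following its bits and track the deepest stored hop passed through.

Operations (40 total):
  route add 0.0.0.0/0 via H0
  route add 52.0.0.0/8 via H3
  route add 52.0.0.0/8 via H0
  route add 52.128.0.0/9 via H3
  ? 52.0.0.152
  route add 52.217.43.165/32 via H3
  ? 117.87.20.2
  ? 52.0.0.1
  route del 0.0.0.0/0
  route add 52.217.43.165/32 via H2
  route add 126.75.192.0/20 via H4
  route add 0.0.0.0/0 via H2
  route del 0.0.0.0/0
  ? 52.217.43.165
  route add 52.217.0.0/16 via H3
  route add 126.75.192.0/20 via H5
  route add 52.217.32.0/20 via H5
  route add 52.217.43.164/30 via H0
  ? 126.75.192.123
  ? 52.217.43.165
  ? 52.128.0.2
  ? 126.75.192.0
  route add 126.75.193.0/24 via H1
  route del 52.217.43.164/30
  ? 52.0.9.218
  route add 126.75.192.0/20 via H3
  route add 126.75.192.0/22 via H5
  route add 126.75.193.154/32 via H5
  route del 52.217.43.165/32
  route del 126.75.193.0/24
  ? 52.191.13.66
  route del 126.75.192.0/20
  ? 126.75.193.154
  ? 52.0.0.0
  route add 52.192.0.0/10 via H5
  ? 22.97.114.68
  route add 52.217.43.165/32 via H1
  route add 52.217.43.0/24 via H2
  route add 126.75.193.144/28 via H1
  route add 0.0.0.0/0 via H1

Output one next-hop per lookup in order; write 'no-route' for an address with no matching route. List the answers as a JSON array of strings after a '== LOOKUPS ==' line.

Apply in order:
  add 0.0.0.0/0 -> H0 at depth 0
  add 52.0.0.0/8 -> H3 at depth 8
  add 52.0.0.0/8 -> H0 at depth 8
  add 52.128.0.0/9 -> H3 at depth 9
  Q 52.0.0.152: descend 00110100 ; hops seen [H0,H0] ; pick H0
  add 52.217.43.165/32 -> H3 at depth 32
  Q 117.87.20.2: descend 0 ; hops seen [H0] ; pick H0
  Q 52.0.0.1: descend 00110100 ; hops seen [H0,H0] ; pick H0
  - 0.0.0.0/0 clear@0
  add 52.217.43.165/32 -> H2 at depth 32
  add 126.75.192.0/20 -> H4 at depth 20
  add 0.0.0.0/0 -> H2 at depth 0
  - 0.0.0.0/0 clear@0
  Q 52.217.43.165: descend 00110100110110010010101110100101 ; hops seen [H0,H3,H2] ; pick H2
  add 52.217.0.0/16 -> H3 at depth 16
  add 126.75.192.0/20 -> H5 at depth 20
  add 52.217.32.0/20 -> H5 at depth 20
  add 52.217.43.164/30 -> H0 at depth 30
  Q 126.75.192.123: descend 01111110010010111100 ; hops seen [H5] ; pick H5
  Q 52.217.43.165: descend 00110100110110010010101110100101 ; hops seen [H0,H3,H3,H5,H0,H2] ; pick H2
  Q 52.128.0.2: descend 001101001 ; hops seen [H0,H3] ; pick H3
  Q 126.75.192.0: descend 01111110010010111100 ; hops seen [H5] ; pick H5
  add 126.75.193.0/24 -> H1 at depth 24
  - 52.217.43.164/30 clear@30
  Q 52.0.9.218: descend 00110100 ; hops seen [H0] ; pick H0
  add 126.75.192.0/20 -> H3 at depth 20
  add 126.75.192.0/22 -> H5 at depth 22
  add 126.75.193.154/32 -> H5 at depth 32
  - 52.217.43.165/32 clear@32
  - 126.75.193.0/24 clear@24
  Q 52.191.13.66: descend 001101001 ; hops seen [H0,H3] ; pick H3
  - 126.75.192.0/20 clear@20
  Q 126.75.193.154: descend 01111110010010111100000110011010 ; hops seen [H5,H5] ; pick H5
  Q 52.0.0.0: descend 00110100 ; hops seen [H0] ; pick H0
  add 52.192.0.0/10 -> H5 at depth 10
  Q 22.97.114.68: descend 00 ; hops seen [∅] ; pick no-route
  add 52.217.43.165/32 -> H1 at depth 32
  add 52.217.43.0/24 -> H2 at depth 24
  add 126.75.193.144/28 -> H1 at depth 28
  add 0.0.0.0/0 -> H1 at depth 0

== LOOKUPS ==
["H0","H0","H0","H2","H5","H2","H3","H5","H0","H3","H5","H0","no-route"]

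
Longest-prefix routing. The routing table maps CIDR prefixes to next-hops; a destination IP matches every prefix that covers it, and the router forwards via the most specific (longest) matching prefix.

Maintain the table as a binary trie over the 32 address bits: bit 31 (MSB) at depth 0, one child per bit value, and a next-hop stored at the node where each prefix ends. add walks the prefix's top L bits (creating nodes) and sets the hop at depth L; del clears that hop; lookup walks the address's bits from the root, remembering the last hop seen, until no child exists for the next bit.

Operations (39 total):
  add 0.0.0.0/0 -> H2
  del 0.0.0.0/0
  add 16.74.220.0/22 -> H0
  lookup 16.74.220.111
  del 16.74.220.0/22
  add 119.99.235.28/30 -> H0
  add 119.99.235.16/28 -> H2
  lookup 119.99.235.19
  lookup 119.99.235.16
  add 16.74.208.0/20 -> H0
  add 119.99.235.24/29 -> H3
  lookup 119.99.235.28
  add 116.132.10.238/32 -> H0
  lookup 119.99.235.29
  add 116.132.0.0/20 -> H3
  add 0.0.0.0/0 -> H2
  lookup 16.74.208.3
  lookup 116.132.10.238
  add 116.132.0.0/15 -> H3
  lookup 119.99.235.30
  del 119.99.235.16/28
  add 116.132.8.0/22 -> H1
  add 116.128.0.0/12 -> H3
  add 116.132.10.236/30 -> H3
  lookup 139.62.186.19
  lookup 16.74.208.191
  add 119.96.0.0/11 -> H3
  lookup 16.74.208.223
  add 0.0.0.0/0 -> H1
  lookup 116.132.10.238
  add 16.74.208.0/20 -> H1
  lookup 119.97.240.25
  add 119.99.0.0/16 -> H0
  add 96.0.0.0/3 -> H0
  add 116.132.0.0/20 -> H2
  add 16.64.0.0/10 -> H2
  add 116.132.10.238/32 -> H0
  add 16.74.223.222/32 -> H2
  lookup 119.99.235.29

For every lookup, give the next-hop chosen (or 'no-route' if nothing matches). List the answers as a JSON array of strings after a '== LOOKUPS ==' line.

Apply in order:
  + 0.0.0.0/0 (H2) depth=0
  - 0.0.0.0/0 clear@0
  + 16.74.220.0/22 (H0) depth=22
  ? 16.74.220.111  path d0:-→d1:-→d2:-→d3:-→d4:-→d5:-→d6:-→d7:-→d8:-→d9:-→d10:-→d11:-→d12:-→d13:-→d14:-→d15:-→d16:-→d17:-→d18:-→d19:-→d20:-→d21:-→d22:H0  best=H0
  - 16.74.220.0/22 clear@22
  + 119.99.235.28/30 (H0) depth=30
  + 119.99.235.16/28 (H2) depth=28
  ? 119.99.235.19  path d0:-→d1:-→d2:-→d3:-→d4:-→d5:-→d6:-→d7:-→d8:-→d9:-→d10:-→d11:-→d12:-→d13:-→d14:-→d15:-→d16:-→d17:-→d18:-→d19:-→d20:-→d21:-→d22:-→d23:-→d24:-→d25:-→d26:-→d27:-→d28:H2  best=H2
  ? 119.99.235.16  path d0:-→d1:-→d2:-→d3:-→d4:-→d5:-→d6:-→d7:-→d8:-→d9:-→d10:-→d11:-→d12:-→d13:-→d14:-→d15:-→d16:-→d17:-→d18:-→d19:-→d20:-→d21:-→d22:-→d23:-→d24:-→d25:-→d26:-→d27:-→d28:H2  best=H2
  + 16.74.208.0/20 (H0) depth=20
  + 119.99.235.24/29 (H3) depth=29
  ? 119.99.235.28  path d0:-→d1:-→d2:-→d3:-→d4:-→d5:-→d6:-→d7:-→d8:-→d9:-→d10:-→d11:-→d12:-→d13:-→d14:-→d15:-→d16:-→d17:-→d18:-→d19:-→d20:-→d21:-→d22:-→d23:-→d24:-→d25:-→d26:-→d27:-→d28:H2→d29:H3→d30:H0  best=H0
  + 116.132.10.238/32 (H0) depth=32
  ? 119.99.235.29  path d0:-→d1:-→d2:-→d3:-→d4:-→d5:-→d6:-→d7:-→d8:-→d9:-→d10:-→d11:-→d12:-→d13:-→d14:-→d15:-→d16:-→d17:-→d18:-→d19:-→d20:-→d21:-→d22:-→d23:-→d24:-→d25:-→d26:-→d27:-→d28:H2→d29:H3→d30:H0  best=H0
  + 116.132.0.0/20 (H3) depth=20
  + 0.0.0.0/0 (H2) depth=0
  ? 16.74.208.3  path d0:H2→d1:-→d2:-→d3:-→d4:-→d5:-→d6:-→d7:-→d8:-→d9:-→d10:-→d11:-→d12:-→d13:-→d14:-→d15:-→d16:-→d17:-→d18:-→d19:-→d20:H0  best=H0
  ? 116.132.10.238  path d0:H2→d1:-→d2:-→d3:-→d4:-→d5:-→d6:-→d7:-→d8:-→d9:-→d10:-→d11:-→d12:-→d13:-→d14:-→d15:-→d16:-→d17:-→d18:-→d19:-→d20:H3→d21:-→d22:-→d23:-→d24:-→d25:-→d26:-→d27:-→d28:-→d29:-→d30:-→d31:-→d32:H0  best=H0
  + 116.132.0.0/15 (H3) depth=15
  ? 119.99.235.30  path d0:H2→d1:-→d2:-→d3:-→d4:-→d5:-→d6:-→d7:-→d8:-→d9:-→d10:-→d11:-→d12:-→d13:-→d14:-→d15:-→d16:-→d17:-→d18:-→d19:-→d20:-→d21:-→d22:-→d23:-→d24:-→d25:-→d26:-→d27:-→d28:H2→d29:H3→d30:H0  best=H0
  - 119.99.235.16/28 clear@28
  + 116.132.8.0/22 (H1) depth=22
  + 116.128.0.0/12 (H3) depth=12
  + 116.132.10.236/30 (H3) depth=30
  ? 139.62.186.19  path d0:H2  best=H2
  ? 16.74.208.191  path d0:H2→d1:-→d2:-→d3:-→d4:-→d5:-→d6:-→d7:-→d8:-→d9:-→d10:-→d11:-→d12:-→d13:-→d14:-→d15:-→d16:-→d17:-→d18:-→d19:-→d20:H0  best=H0
  + 119.96.0.0/11 (H3) depth=11
  ? 16.74.208.223  path d0:H2→d1:-→d2:-→d3:-→d4:-→d5:-→d6:-→d7:-→d8:-→d9:-→d10:-→d11:-→d12:-→d13:-→d14:-→d15:-→d16:-→d17:-→d18:-→d19:-→d20:H0  best=H0
  + 0.0.0.0/0 (H1) depth=0
  ? 116.132.10.238  path d0:H1→d1:-→d2:-→d3:-→d4:-→d5:-→d6:-→d7:-→d8:-→d9:-→d10:-→d11:-→d12:H3→d13:-→d14:-→d15:H3→d16:-→d17:-→d18:-→d19:-→d20:H3→d21:-→d22:H1→d23:-→d24:-→d25:-→d26:-→d27:-→d28:-→d29:-→d30:H3→d31:-→d32:H0  best=H0
  + 16.74.208.0/20 (H1) depth=20
  ? 119.97.240.25  path d0:H1→d1:-→d2:-→d3:-→d4:-→d5:-→d6:-→d7:-→d8:-→d9:-→d10:-→d11:H3→d12:-→d13:-→d14:-  best=H3
  + 119.99.0.0/16 (H0) depth=16
  + 96.0.0.0/3 (H0) depth=3
  + 116.132.0.0/20 (H2) depth=20
  + 16.64.0.0/10 (H2) depth=10
  + 116.132.10.238/32 (H0) depth=32
  + 16.74.223.222/32 (H2) depth=32
  ? 119.99.235.29  path d0:H1→d1:-→d2:-→d3:H0→d4:-→d5:-→d6:-→d7:-→d8:-→d9:-→d10:-→d11:H3→d12:-→d13:-→d14:-→d15:-→d16:H0→d17:-→d18:-→d19:-→d20:-→d21:-→d22:-→d23:-→d24:-→d25:-→d26:-→d27:-→d28:-→d29:H3→d30:H0  best=H0

== LOOKUPS ==
["H0","H2","H2","H0","H0","H0","H0","H0","H2","H0","H0","H0","H3","H0"]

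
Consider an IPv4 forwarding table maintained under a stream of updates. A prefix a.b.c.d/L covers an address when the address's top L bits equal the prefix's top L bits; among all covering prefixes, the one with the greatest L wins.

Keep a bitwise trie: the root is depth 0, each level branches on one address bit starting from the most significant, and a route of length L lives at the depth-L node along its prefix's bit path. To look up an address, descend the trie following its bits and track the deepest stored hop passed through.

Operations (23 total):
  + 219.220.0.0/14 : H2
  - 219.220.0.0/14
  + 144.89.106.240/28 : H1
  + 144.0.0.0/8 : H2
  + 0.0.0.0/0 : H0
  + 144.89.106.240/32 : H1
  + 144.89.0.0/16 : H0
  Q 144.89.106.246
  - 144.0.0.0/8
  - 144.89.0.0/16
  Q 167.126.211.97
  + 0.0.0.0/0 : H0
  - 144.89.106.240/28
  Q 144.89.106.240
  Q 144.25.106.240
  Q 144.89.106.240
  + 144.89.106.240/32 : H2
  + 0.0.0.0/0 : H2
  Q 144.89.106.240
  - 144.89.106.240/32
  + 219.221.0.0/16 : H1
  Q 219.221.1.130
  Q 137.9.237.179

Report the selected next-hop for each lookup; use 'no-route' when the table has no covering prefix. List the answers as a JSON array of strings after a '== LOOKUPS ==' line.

Apply in order:
  add 219.220.0.0/14 -> H2 at depth 14
  del 219.220.0.0/14 (clear depth 14)
  add 144.89.106.240/28 -> H1 at depth 28
  add 144.0.0.0/8 -> H2 at depth 8
  add 0.0.0.0/0 -> H0 at depth 0
  add 144.89.106.240/32 -> H1 at depth 32
  add 144.89.0.0/16 -> H0 at depth 16
  Q 144.89.106.246: descend 10010000010110010110101011110 ; hops seen [H0,H2,H0,H1] ; pick H1
  del 144.0.0.0/8 (clear depth 8)
  del 144.89.0.0/16 (clear depth 16)
  Q 167.126.211.97: descend 10 ; hops seen [H0] ; pick H0
  add 0.0.0.0/0 -> H0 at depth 0
  del 144.89.106.240/28 (clear depth 28)
  Q 144.89.106.240: descend 10010000010110010110101011110000 ; hops seen [H0,H1] ; pick H1
  Q 144.25.106.240: descend 100100000 ; hops seen [H0] ; pick H0
  Q 144.89.106.240: descend 10010000010110010110101011110000 ; hops seen [H0,H1] ; pick H1
  add 144.89.106.240/32 -> H2 at depth 32
  add 0.0.0.0/0 -> H2 at depth 0
  Q 144.89.106.240: descend 10010000010110010110101011110000 ; hops seen [H2,H2] ; pick H2
  del 144.89.106.240/32 (clear depth 32)
  add 219.221.0.0/16 -> H1 at depth 16
  Q 219.221.1.130: descend 1101101111011101 ; hops seen [H2,H1] ; pick H1
  Q 137.9.237.179: descend 100 ; hops seen [H2] ; pick H2

== LOOKUPS ==
["H1","H0","H1","H0","H1","H2","H1","H2"]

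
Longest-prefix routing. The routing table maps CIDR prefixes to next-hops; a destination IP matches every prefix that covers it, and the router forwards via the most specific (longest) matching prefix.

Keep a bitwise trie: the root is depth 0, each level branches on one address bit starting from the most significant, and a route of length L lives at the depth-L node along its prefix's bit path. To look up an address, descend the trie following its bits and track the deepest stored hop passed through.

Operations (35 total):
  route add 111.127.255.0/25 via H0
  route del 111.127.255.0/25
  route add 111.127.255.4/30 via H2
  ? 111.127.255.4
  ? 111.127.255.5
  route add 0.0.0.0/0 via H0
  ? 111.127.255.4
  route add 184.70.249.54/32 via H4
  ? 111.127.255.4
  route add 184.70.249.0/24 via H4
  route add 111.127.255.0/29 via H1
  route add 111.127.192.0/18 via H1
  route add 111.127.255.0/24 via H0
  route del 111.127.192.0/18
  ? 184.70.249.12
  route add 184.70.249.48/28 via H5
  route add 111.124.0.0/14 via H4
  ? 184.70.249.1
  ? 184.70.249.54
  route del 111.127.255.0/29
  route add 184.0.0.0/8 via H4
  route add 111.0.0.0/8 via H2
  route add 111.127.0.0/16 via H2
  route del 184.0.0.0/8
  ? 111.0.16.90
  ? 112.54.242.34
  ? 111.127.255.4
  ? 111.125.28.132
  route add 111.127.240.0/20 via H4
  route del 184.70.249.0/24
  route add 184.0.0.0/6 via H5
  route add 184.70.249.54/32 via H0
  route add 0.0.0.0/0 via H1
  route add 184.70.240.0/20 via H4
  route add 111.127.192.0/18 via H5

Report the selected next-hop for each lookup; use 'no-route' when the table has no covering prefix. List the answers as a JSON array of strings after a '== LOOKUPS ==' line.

Process each operation:
  add 111.127.255.0/25 -> H0 at depth 25
  - 111.127.255.0/25 clear@25
  add 111.127.255.4/30 -> H2 at depth 30
  Q 111.127.255.4: descend 011011110111111111111111000001 ; hops seen [H2] ; pick H2
  Q 111.127.255.5: descend 011011110111111111111111000001 ; hops seen [H2] ; pick H2
  add 0.0.0.0/0 -> H0 at depth 0
  Q 111.127.255.4: descend 011011110111111111111111000001 ; hops seen [H0,H2] ; pick H2
  add 184.70.249.54/32 -> H4 at depth 32
  Q 111.127.255.4: descend 011011110111111111111111000001 ; hops seen [H0,H2] ; pick H2
  add 184.70.249.0/24 -> H4 at depth 24
  add 111.127.255.0/29 -> H1 at depth 29
  add 111.127.192.0/18 -> H1 at depth 18
  add 111.127.255.0/24 -> H0 at depth 24
  - 111.127.192.0/18 clear@18
  Q 184.70.249.12: descend 10111000010001101111100100 ; hops seen [H0,H4] ; pick H4
  add 184.70.249.48/28 -> H5 at depth 28
  add 111.124.0.0/14 -> H4 at depth 14
  Q 184.70.249.1: descend 10111000010001101111100100 ; hops seen [H0,H4] ; pick H4
  Q 184.70.249.54: descend 10111000010001101111100100110110 ; hops seen [H0,H4,H5,H4] ; pick H4
  - 111.127.255.0/29 clear@29
  add 184.0.0.0/8 -> H4 at depth 8
  add 111.0.0.0/8 -> H2 at depth 8
  add 111.127.0.0/16 -> H2 at depth 16
  - 184.0.0.0/8 clear@8
  Q 111.0.16.90: descend 011011110 ; hops seen [H0,H2] ; pick H2
  Q 112.54.242.34: descend 011 ; hops seen [H0] ; pick H0
  Q 111.127.255.4: descend 011011110111111111111111000001 ; hops seen [H0,H2,H4,H2,H0,H2] ; pick H2
  Q 111.125.28.132: descend 01101111011111 ; hops seen [H0,H2,H4] ; pick H4
  add 111.127.240.0/20 -> H4 at depth 20
  - 184.70.249.0/24 clear@24
  add 184.0.0.0/6 -> H5 at depth 6
  add 184.70.249.54/32 -> H0 at depth 32
  add 0.0.0.0/0 -> H1 at depth 0
  add 184.70.240.0/20 -> H4 at depth 20
  add 111.127.192.0/18 -> H5 at depth 18

== LOOKUPS ==
["H2","H2","H2","H2","H4","H4","H4","H2","H0","H2","H4"]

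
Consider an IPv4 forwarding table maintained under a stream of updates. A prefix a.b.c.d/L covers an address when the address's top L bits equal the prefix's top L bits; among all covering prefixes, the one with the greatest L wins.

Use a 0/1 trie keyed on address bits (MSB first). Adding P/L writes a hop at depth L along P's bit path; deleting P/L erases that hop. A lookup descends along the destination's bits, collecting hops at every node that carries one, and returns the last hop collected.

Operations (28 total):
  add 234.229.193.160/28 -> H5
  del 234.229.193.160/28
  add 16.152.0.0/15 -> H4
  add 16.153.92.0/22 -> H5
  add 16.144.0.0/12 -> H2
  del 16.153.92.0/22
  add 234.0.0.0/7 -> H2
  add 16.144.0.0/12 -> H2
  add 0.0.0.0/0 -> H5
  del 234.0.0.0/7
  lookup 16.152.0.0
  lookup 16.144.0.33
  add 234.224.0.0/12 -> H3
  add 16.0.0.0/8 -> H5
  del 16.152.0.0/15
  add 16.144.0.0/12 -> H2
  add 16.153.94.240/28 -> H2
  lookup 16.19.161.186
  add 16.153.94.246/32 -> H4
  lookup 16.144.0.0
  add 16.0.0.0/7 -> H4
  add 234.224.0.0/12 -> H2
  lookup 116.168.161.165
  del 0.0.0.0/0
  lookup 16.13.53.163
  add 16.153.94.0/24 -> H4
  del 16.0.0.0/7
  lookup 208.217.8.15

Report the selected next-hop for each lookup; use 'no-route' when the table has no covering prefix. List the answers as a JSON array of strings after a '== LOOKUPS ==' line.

Trace:
  + 234.229.193.160/28 (H5) depth=28
  del 234.229.193.160/28 (clear depth 28)
  + 16.152.0.0/15 (H4) depth=15
  + 16.153.92.0/22 (H5) depth=22
  + 16.144.0.0/12 (H2) depth=12
  del 16.153.92.0/22 (clear depth 22)
  + 234.0.0.0/7 (H2) depth=7
  + 16.144.0.0/12 (H2) depth=12
  + 0.0.0.0/0 (H5) depth=0
  del 234.0.0.0/7 (clear depth 7)
  lookup 16.152.0.0: bits 000100001001100 walk d0:H5→d1:-→d2:-→d3:-→d4:-→d5:-→d6:-→d7:-→d8:-→d9:-→d10:-→d11:-→d12:H2→d13:-→d14:-→d15:H4 -> H4
  lookup 16.144.0.33: bits 000100001001 walk d0:H5→d1:-→d2:-→d3:-→d4:-→d5:-→d6:-→d7:-→d8:-→d9:-→d10:-→d11:-→d12:H2 -> H2
  + 234.224.0.0/12 (H3) depth=12
  + 16.0.0.0/8 (H5) depth=8
  del 16.152.0.0/15 (clear depth 15)
  + 16.144.0.0/12 (H2) depth=12
  + 16.153.94.240/28 (H2) depth=28
  lookup 16.19.161.186: bits 00010000 walk d0:H5→d1:-→d2:-→d3:-→d4:-→d5:-→d6:-→d7:-→d8:H5 -> H5
  + 16.153.94.246/32 (H4) depth=32
  lookup 16.144.0.0: bits 000100001001 walk d0:H5→d1:-→d2:-→d3:-→d4:-→d5:-→d6:-→d7:-→d8:H5→d9:-→d10:-→d11:-→d12:H2 -> H2
  + 16.0.0.0/7 (H4) depth=7
  + 234.224.0.0/12 (H2) depth=12
  lookup 116.168.161.165: bits 0 walk d0:H5→d1:- -> H5
  del 0.0.0.0/0 (clear depth 0)
  lookup 16.13.53.163: bits 00010000 walk d0:-→d1:-→d2:-→d3:-→d4:-→d5:-→d6:-→d7:H4→d8:H5 -> H5
  + 16.153.94.0/24 (H4) depth=24
  del 16.0.0.0/7 (clear depth 7)
  lookup 208.217.8.15: bits 11 walk d0:-→d1:-→d2:- -> no-route

== LOOKUPS ==
["H4","H2","H5","H2","H5","H5","no-route"]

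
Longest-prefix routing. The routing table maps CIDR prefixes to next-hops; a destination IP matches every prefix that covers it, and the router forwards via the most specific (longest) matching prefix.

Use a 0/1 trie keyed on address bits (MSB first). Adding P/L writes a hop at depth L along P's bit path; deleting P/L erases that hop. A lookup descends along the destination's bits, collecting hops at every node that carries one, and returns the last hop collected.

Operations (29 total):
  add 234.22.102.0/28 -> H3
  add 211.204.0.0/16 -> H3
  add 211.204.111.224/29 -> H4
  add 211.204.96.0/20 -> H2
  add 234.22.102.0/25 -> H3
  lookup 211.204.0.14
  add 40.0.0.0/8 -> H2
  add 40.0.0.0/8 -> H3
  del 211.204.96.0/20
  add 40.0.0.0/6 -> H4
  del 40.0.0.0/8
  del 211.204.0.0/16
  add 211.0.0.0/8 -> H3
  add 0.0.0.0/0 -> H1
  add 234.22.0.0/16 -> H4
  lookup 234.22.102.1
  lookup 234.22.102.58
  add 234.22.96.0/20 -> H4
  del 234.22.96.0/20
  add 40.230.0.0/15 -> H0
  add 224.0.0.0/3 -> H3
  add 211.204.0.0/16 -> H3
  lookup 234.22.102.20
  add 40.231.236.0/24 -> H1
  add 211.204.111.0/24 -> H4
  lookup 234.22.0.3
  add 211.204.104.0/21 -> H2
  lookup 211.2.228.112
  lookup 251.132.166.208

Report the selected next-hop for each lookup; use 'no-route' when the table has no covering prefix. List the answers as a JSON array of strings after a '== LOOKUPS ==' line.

Process each operation:
  add 234.22.102.0/28 -> H3 at depth 28
  add 211.204.0.0/16 -> H3 at depth 16
  add 211.204.111.224/29 -> H4 at depth 29
  add 211.204.96.0/20 -> H2 at depth 20
  add 234.22.102.0/25 -> H3 at depth 25
  lookup 211.204.0.14: bits 11010011110011000 walk d0:-→d1:-→d2:-→d3:-→d4:-→d5:-→d6:-→d7:-→d8:-→d9:-→d10:-→d11:-→d12:-→d13:-→d14:-→d15:-→d16:H3→d17:- -> H3
  add 40.0.0.0/8 -> H2 at depth 8
  add 40.0.0.0/8 -> H3 at depth 8
  - 211.204.96.0/20 clear@20
  add 40.0.0.0/6 -> H4 at depth 6
  - 40.0.0.0/8 clear@8
  - 211.204.0.0/16 clear@16
  add 211.0.0.0/8 -> H3 at depth 8
  add 0.0.0.0/0 -> H1 at depth 0
  add 234.22.0.0/16 -> H4 at depth 16
  lookup 234.22.102.1: bits 1110101000010110011001100000 walk d0:H1→d1:-→d2:-→d3:-→d4:-→d5:-→d6:-→d7:-→d8:-→d9:-→d10:-→d11:-→d12:-→d13:-→d14:-→d15:-→d16:H4→d17:-→d18:-→d19:-→d20:-→d21:-→d22:-→d23:-→d24:-→d25:H3→d26:-→d27:-→d28:H3 -> H3
  lookup 234.22.102.58: bits 11101010000101100110011000 walk d0:H1→d1:-→d2:-→d3:-→d4:-→d5:-→d6:-→d7:-→d8:-→d9:-→d10:-→d11:-→d12:-→d13:-→d14:-→d15:-→d16:H4→d17:-→d18:-→d19:-→d20:-→d21:-→d22:-→d23:-→d24:-→d25:H3→d26:- -> H3
  add 234.22.96.0/20 -> H4 at depth 20
  - 234.22.96.0/20 clear@20
  add 40.230.0.0/15 -> H0 at depth 15
  add 224.0.0.0/3 -> H3 at depth 3
  add 211.204.0.0/16 -> H3 at depth 16
  lookup 234.22.102.20: bits 111010100001011001100110000 walk d0:H1→d1:-→d2:-→d3:H3→d4:-→d5:-→d6:-→d7:-→d8:-→d9:-→d10:-→d11:-→d12:-→d13:-→d14:-→d15:-→d16:H4→d17:-→d18:-→d19:-→d20:-→d21:-→d22:-→d23:-→d24:-→d25:H3→d26:-→d27:- -> H3
  add 40.231.236.0/24 -> H1 at depth 24
  add 211.204.111.0/24 -> H4 at depth 24
  lookup 234.22.0.3: bits 11101010000101100 walk d0:H1→d1:-→d2:-→d3:H3→d4:-→d5:-→d6:-→d7:-→d8:-→d9:-→d10:-→d11:-→d12:-→d13:-→d14:-→d15:-→d16:H4→d17:- -> H4
  add 211.204.104.0/21 -> H2 at depth 21
  lookup 211.2.228.112: bits 11010011 walk d0:H1→d1:-→d2:-→d3:-→d4:-→d5:-→d6:-→d7:-→d8:H3 -> H3
  lookup 251.132.166.208: bits 111 walk d0:H1→d1:-→d2:-→d3:H3 -> H3

== LOOKUPS ==
["H3","H3","H3","H3","H4","H3","H3"]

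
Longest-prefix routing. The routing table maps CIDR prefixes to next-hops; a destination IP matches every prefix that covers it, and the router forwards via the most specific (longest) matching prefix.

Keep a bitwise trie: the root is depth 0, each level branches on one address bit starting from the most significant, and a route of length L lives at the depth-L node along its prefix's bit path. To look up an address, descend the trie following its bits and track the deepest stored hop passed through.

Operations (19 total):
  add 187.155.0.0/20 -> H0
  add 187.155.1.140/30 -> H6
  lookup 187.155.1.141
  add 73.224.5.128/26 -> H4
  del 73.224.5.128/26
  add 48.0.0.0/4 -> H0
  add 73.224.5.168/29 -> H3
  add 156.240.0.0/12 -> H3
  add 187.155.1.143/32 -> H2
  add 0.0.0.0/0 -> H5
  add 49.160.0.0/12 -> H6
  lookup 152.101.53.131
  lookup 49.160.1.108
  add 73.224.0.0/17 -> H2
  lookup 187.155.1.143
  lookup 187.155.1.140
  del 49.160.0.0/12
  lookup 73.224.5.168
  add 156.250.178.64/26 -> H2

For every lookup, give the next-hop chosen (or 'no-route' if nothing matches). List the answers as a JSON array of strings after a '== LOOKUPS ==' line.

Trace:
  + 187.155.0.0/20 (H0) depth=20
  + 187.155.1.140/30 (H6) depth=30
  Q 187.155.1.141: descend 101110111001101100000001100011 ; hops seen [H0,H6] ; pick H6
  + 73.224.5.128/26 (H4) depth=26
  del 73.224.5.128/26 (clear depth 26)
  + 48.0.0.0/4 (H0) depth=4
  + 73.224.5.168/29 (H3) depth=29
  + 156.240.0.0/12 (H3) depth=12
  + 187.155.1.143/32 (H2) depth=32
  + 0.0.0.0/0 (H5) depth=0
  + 49.160.0.0/12 (H6) depth=12
  Q 152.101.53.131: descend 10011 ; hops seen [H5] ; pick H5
  Q 49.160.1.108: descend 001100011010 ; hops seen [H5,H0,H6] ; pick H6
  + 73.224.0.0/17 (H2) depth=17
  Q 187.155.1.143: descend 10111011100110110000000110001111 ; hops seen [H5,H0,H6,H2] ; pick H2
  Q 187.155.1.140: descend 101110111001101100000001100011 ; hops seen [H5,H0,H6] ; pick H6
  del 49.160.0.0/12 (clear depth 12)
  Q 73.224.5.168: descend 01001001111000000000010110101 ; hops seen [H5,H2,H3] ; pick H3
  + 156.250.178.64/26 (H2) depth=26

== LOOKUPS ==
["H6","H5","H6","H2","H6","H3"]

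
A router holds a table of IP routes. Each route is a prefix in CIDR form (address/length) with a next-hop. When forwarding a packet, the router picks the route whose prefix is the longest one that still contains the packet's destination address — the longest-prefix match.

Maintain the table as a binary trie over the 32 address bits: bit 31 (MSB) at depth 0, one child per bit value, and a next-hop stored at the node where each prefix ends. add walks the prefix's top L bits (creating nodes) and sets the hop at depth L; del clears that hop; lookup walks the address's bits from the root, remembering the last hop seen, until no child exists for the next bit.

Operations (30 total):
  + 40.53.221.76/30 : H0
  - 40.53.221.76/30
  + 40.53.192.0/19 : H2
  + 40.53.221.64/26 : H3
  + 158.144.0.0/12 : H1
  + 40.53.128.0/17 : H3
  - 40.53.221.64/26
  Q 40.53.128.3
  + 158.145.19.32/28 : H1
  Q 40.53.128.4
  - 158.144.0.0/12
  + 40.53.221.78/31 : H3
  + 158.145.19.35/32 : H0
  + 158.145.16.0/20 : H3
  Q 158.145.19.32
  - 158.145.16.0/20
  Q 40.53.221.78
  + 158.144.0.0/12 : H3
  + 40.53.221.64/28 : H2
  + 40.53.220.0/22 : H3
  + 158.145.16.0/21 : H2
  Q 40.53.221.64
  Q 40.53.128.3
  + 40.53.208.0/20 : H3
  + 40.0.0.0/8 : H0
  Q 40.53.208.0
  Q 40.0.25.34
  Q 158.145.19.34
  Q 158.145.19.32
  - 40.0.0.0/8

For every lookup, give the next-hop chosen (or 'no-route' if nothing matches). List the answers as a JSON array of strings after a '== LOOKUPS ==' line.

Trace:
  add 40.53.221.76/30 -> H0 at depth 30
  - 40.53.221.76/30 clear@30
  add 40.53.192.0/19 -> H2 at depth 19
  add 40.53.221.64/26 -> H3 at depth 26
  add 158.144.0.0/12 -> H1 at depth 12
  add 40.53.128.0/17 -> H3 at depth 17
  - 40.53.221.64/26 clear@26
  Q 40.53.128.3: descend 00101000001101011 ; hops seen [H3] ; pick H3
  add 158.145.19.32/28 -> H1 at depth 28
  Q 40.53.128.4: descend 00101000001101011 ; hops seen [H3] ; pick H3
  - 158.144.0.0/12 clear@12
  add 40.53.221.78/31 -> H3 at depth 31
  add 158.145.19.35/32 -> H0 at depth 32
  add 158.145.16.0/20 -> H3 at depth 20
  Q 158.145.19.32: descend 100111101001000100010011001000 ; hops seen [H3,H1] ; pick H1
  - 158.145.16.0/20 clear@20
  Q 40.53.221.78: descend 0010100000110101110111010100111 ; hops seen [H3,H2,H3] ; pick H3
  add 158.144.0.0/12 -> H3 at depth 12
  add 40.53.221.64/28 -> H2 at depth 28
  add 40.53.220.0/22 -> H3 at depth 22
  add 158.145.16.0/21 -> H2 at depth 21
  Q 40.53.221.64: descend 0010100000110101110111010100 ; hops seen [H3,H2,H3,H2] ; pick H2
  Q 40.53.128.3: descend 00101000001101011 ; hops seen [H3] ; pick H3
  add 40.53.208.0/20 -> H3 at depth 20
  add 40.0.0.0/8 -> H0 at depth 8
  Q 40.53.208.0: descend 00101000001101011101 ; hops seen [H0,H3,H2,H3] ; pick H3
  Q 40.0.25.34: descend 0010100000 ; hops seen [H0] ; pick H0
  Q 158.145.19.34: descend 1001111010010001000100110010001 ; hops seen [H3,H2,H1] ; pick H1
  Q 158.145.19.32: descend 100111101001000100010011001000 ; hops seen [H3,H2,H1] ; pick H1
  - 40.0.0.0/8 clear@8

== LOOKUPS ==
["H3","H3","H1","H3","H2","H3","H3","H0","H1","H1"]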